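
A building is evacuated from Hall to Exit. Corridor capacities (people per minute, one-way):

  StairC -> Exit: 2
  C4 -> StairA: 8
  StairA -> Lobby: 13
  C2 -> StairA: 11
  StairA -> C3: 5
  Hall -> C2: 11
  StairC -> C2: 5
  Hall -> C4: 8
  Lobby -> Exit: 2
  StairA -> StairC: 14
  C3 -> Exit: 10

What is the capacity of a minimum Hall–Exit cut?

Augment Hall→C4→StairA→Lobby→Exit: bottleneck 2, flow now 2.
Augment Hall→C4→StairA→StairC→Exit: bottleneck 2, flow now 4.
Augment Hall→C4→StairA→C3→Exit: bottleneck 4, flow now 8.
Augment Hall→C2→StairA→C3→Exit: bottleneck 1, flow now 9.
No augmenting path remains; maximum flow = 9.
By max-flow min-cut, the minimum cut capacity equals the max flow.
In the residual graph, reachable from Hall: {Hall, C4, C2, StairA, Lobby, StairC}.
Min-cut edges: StairA→C3 (5), Lobby→Exit (2), StairC→Exit (2); capacity 5 + 2 + 2 = 9.

9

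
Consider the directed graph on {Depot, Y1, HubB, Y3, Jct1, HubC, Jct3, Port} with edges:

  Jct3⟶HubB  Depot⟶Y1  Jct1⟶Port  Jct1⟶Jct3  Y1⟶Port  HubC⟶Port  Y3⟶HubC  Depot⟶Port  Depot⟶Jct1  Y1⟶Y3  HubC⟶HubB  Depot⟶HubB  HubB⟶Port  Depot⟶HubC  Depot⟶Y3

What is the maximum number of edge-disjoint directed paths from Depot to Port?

5

Assign every edge capacity 1; by Menger, the answer equals the max flow.
Path Depot→Port (+1); total 1.
Path Depot→Y1→Port (+1); total 2.
Path Depot→HubB→Port (+1); total 3.
Path Depot→Jct1→Port (+1); total 4.
Path Depot→HubC→Port (+1); total 5.
No residual Depot→Port path; max flow = 5.
Certifying cut of size 5: {Depot→Jct1, Depot→Port, Depot→Y1, HubB→Port, HubC→Port}.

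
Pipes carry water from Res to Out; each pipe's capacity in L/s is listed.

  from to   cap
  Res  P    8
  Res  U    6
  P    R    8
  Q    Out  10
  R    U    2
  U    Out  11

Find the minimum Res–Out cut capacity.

8

Augment Res→U→Out: bottleneck 6, flow now 6.
Augment Res→P→R→U→Out: bottleneck 2, flow now 8.
No augmenting path remains; maximum flow = 8.
By max-flow min-cut, the minimum cut capacity equals the max flow.
In the residual graph, reachable from Res: {Res, P, R}.
Min-cut edges: Res→U (6), R→U (2); capacity 6 + 2 = 8.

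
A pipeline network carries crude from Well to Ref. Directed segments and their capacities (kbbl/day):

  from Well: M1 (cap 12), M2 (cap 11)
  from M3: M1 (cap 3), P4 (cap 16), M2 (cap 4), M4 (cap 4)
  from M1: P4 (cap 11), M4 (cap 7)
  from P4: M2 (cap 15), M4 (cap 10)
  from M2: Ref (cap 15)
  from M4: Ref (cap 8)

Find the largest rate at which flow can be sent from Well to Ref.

Augment Well→M2→Ref: bottleneck 11, flow now 11.
Augment Well→M1→M4→Ref: bottleneck 7, flow now 18.
Augment Well→M1→P4→M2→Ref: bottleneck 4, flow now 22.
Augment Well→M1→P4→M4→Ref: bottleneck 1, flow now 23.
No augmenting path remains; maximum flow = 23.
In the residual graph, reachable from Well: {Well}.
Min-cut edges: Well→M1 (12), Well→M2 (11); capacity 12 + 11 = 23.
This cut is saturated, so no flow can exceed 23.

23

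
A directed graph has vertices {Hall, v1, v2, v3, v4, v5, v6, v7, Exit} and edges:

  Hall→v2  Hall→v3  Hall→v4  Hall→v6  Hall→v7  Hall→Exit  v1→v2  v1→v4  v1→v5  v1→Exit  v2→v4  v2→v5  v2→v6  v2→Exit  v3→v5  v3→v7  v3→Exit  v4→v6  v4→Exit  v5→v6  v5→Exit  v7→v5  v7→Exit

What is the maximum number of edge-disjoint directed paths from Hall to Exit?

5

Assign every edge capacity 1; by Menger, the answer equals the max flow.
Path Hall→Exit (+1); total 1.
Path Hall→v2→Exit (+1); total 2.
Path Hall→v3→Exit (+1); total 3.
Path Hall→v4→Exit (+1); total 4.
Path Hall→v7→Exit (+1); total 5.
No residual Hall→Exit path; max flow = 5.
Certifying cut of size 5: {Hall→Exit, Hall→v2, Hall→v3, Hall→v4, Hall→v7}.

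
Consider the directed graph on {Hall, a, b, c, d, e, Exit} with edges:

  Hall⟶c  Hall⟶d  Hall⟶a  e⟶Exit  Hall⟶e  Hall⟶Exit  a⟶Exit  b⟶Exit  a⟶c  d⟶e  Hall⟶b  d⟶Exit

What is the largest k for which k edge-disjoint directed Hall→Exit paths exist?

5

Assign every edge capacity 1; by Menger, the answer equals the max flow.
Path Hall→Exit (+1); total 1.
Path Hall→a→Exit (+1); total 2.
Path Hall→b→Exit (+1); total 3.
Path Hall→d→Exit (+1); total 4.
Path Hall→e→Exit (+1); total 5.
No residual Hall→Exit path; max flow = 5.
Certifying cut of size 5: {Hall→Exit, Hall→a, Hall→b, Hall→d, Hall→e}.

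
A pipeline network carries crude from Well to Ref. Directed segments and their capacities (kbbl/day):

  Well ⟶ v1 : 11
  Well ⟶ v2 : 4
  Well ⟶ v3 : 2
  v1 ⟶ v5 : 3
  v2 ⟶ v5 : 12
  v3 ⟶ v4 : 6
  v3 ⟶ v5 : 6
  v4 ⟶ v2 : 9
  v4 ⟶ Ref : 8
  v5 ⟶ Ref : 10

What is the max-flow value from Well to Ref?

9

Augment Well→v1→v5→Ref: bottleneck 3, flow now 3.
Augment Well→v2→v5→Ref: bottleneck 4, flow now 7.
Augment Well→v3→v4→Ref: bottleneck 2, flow now 9.
No augmenting path remains; maximum flow = 9.
In the residual graph, reachable from Well: {Well, v1}.
Min-cut edges: Well→v2 (4), Well→v3 (2), v1→v5 (3); capacity 4 + 2 + 3 = 9.
This cut is saturated, so no flow can exceed 9.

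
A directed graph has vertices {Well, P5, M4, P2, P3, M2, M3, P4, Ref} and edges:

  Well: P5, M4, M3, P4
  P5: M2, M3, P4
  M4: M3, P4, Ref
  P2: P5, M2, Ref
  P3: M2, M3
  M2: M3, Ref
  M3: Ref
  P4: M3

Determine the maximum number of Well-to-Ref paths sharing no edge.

Assign every edge capacity 1; by Menger, the answer equals the max flow.
Path Well→M4→Ref (+1); total 1.
Path Well→M3→Ref (+1); total 2.
Path Well→P5→M2→Ref (+1); total 3.
No residual Well→Ref path; max flow = 3.
Certifying cut of size 3: {M3→Ref, Well→M4, Well→P5}.

3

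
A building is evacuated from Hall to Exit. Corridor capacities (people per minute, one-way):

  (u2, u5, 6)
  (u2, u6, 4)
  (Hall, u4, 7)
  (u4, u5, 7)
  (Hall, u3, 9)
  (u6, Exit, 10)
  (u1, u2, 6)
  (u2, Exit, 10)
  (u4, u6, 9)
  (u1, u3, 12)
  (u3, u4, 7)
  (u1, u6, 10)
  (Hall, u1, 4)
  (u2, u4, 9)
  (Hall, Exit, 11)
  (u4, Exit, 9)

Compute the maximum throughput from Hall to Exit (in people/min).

29

Augment Hall→Exit: bottleneck 11, flow now 11.
Augment Hall→u4→Exit: bottleneck 7, flow now 18.
Augment Hall→u1→u2→Exit: bottleneck 4, flow now 22.
Augment Hall→u3→u4→Exit: bottleneck 2, flow now 24.
Augment Hall→u3→u4→u6→Exit: bottleneck 5, flow now 29.
No augmenting path remains; maximum flow = 29.
In the residual graph, reachable from Hall: {Hall, u3}.
Min-cut edges: Hall→u1 (4), Hall→u4 (7), Hall→Exit (11), u3→u4 (7); capacity 4 + 7 + 11 + 7 = 29.
This cut is saturated, so no flow can exceed 29.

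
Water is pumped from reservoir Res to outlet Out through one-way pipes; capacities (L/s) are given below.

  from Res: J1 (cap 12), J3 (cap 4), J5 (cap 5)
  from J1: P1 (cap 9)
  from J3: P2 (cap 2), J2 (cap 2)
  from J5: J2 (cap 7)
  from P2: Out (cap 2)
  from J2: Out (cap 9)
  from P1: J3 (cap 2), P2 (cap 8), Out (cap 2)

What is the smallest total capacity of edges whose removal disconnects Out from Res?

Augment Res→J1→P1→Out: bottleneck 2, flow now 2.
Augment Res→J3→P2→Out: bottleneck 2, flow now 4.
Augment Res→J3→J2→Out: bottleneck 2, flow now 6.
Augment Res→J5→J2→Out: bottleneck 5, flow now 11.
No augmenting path remains; maximum flow = 11.
By max-flow min-cut, the minimum cut capacity equals the max flow.
In the residual graph, reachable from Res: {Res, J1, J3, P2, P1}.
Min-cut edges: Res→J5 (5), J3→J2 (2), P2→Out (2), P1→Out (2); capacity 5 + 2 + 2 + 2 = 11.

11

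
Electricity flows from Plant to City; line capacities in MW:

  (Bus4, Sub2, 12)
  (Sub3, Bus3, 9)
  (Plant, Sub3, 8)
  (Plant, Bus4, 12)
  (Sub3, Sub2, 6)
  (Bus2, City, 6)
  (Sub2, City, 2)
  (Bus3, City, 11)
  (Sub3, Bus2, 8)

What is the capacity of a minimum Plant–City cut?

Augment Plant→Bus4→Sub2→City: bottleneck 2, flow now 2.
Augment Plant→Sub3→Bus2→City: bottleneck 6, flow now 8.
Augment Plant→Sub3→Bus3→City: bottleneck 2, flow now 10.
No augmenting path remains; maximum flow = 10.
By max-flow min-cut, the minimum cut capacity equals the max flow.
In the residual graph, reachable from Plant: {Plant, Bus4, Sub2}.
Min-cut edges: Plant→Sub3 (8), Sub2→City (2); capacity 8 + 2 = 10.

10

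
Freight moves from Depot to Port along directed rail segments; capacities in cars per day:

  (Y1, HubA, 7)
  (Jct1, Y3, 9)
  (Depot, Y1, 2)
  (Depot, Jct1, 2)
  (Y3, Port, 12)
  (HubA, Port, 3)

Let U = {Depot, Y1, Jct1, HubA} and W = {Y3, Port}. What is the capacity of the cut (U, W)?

Edges leaving {Depot, Y1, Jct1, HubA}: Jct1→Y3 (9), HubA→Port (3).
Cut capacity = 9 + 3 = 12.

12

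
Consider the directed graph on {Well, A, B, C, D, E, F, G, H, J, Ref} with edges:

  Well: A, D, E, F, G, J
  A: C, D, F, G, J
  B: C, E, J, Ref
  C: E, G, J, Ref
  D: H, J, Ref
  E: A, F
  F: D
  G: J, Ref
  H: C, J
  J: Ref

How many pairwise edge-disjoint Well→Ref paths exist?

4

Assign every edge capacity 1; by Menger, the answer equals the max flow.
Path Well→D→Ref (+1); total 1.
Path Well→G→Ref (+1); total 2.
Path Well→J→Ref (+1); total 3.
Path Well→A→C→Ref (+1); total 4.
No residual Well→Ref path; max flow = 4.
Certifying cut of size 4: {C→Ref, D→Ref, G→Ref, J→Ref}.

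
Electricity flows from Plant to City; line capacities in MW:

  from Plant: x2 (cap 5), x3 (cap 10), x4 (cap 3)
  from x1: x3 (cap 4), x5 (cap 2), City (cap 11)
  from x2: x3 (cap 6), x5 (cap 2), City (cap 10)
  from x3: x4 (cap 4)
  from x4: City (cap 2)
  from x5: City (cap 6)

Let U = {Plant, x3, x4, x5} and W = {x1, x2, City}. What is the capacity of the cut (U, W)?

13

Edges leaving {Plant, x3, x4, x5}: Plant→x2 (5), x4→City (2), x5→City (6).
Cut capacity = 5 + 2 + 6 = 13.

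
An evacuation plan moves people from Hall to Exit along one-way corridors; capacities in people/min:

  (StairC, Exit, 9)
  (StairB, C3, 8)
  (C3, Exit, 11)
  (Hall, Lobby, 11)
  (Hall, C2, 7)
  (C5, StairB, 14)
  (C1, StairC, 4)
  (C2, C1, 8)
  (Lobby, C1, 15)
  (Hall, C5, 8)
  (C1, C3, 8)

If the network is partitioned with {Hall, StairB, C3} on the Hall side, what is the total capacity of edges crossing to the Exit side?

Edges leaving {Hall, StairB, C3}: Hall→C2 (7), Hall→C5 (8), Hall→Lobby (11), C3→Exit (11).
Cut capacity = 7 + 8 + 11 + 11 = 37.

37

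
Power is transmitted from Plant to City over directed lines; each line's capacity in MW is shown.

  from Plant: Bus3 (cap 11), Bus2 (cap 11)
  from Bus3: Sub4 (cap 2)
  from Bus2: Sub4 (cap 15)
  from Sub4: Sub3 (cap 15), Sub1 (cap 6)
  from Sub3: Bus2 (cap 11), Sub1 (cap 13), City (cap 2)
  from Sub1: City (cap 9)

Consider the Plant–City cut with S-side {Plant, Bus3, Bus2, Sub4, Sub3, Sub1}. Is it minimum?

Yes — it is a minimum cut (capacity 11).

Given cut capacity: 2 + 9 = 11.
Augment Plant→Bus3→Sub4→Sub3→City: bottleneck 2, flow now 2.
Augment Plant→Bus2→Sub4→Sub1→City: bottleneck 6, flow now 8.
Augment Plant→Bus2→Sub4→Sub3→Sub1→City: bottleneck 3, flow now 11.
No augmenting path remains; maximum flow = 11.
Cut capacity 11 equals the max flow, so it is a minimum cut.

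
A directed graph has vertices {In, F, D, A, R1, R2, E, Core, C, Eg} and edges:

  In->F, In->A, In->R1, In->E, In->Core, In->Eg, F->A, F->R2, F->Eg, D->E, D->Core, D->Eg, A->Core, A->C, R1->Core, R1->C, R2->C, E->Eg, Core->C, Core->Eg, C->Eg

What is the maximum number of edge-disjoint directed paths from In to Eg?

Assign every edge capacity 1; by Menger, the answer equals the max flow.
Path In→Eg (+1); total 1.
Path In→F→Eg (+1); total 2.
Path In→E→Eg (+1); total 3.
Path In→Core→Eg (+1); total 4.
Path In→A→C→Eg (+1); total 5.
No residual In→Eg path; max flow = 5.
Certifying cut of size 5: {C→Eg, Core→Eg, In→E, In→Eg, In→F}.

5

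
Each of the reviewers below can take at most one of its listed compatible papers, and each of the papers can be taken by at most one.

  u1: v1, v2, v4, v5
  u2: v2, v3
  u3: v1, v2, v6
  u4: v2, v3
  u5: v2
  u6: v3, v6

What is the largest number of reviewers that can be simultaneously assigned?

Unit-capacity flow: source→left, listed edges, right→sink; max matching = max flow.
Augmenting path u1→v1 (+1); matched 1.
Augmenting path u2→v2 (+1); matched 2.
Augmenting path u3→v6 (+1); matched 3.
Augmenting path u4→v3 (+1); matched 4.
Augmenting path u6→v6→u3→v1→u1→v4 (+1); matched 5.
No augmenting path remains; maximum matching = 5.
König certificate: {u1, u3, u6, v2, v3} is a vertex cover of size 5 (every listed pair touches it), so no matching can be larger.

5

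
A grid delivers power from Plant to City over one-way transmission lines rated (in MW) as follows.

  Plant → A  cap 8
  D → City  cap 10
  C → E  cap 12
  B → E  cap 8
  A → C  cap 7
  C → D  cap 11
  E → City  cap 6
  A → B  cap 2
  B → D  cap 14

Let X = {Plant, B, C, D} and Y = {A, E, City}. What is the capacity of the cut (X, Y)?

Edges leaving {Plant, B, C, D}: Plant→A (8), B→E (8), C→E (12), D→City (10).
Cut capacity = 8 + 8 + 12 + 10 = 38.

38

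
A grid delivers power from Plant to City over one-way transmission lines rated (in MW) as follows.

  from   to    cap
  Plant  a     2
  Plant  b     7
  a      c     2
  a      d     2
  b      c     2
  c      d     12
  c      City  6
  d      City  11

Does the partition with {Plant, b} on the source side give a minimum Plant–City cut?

Given cut capacity: 2 + 2 = 4.
Augment Plant→a→c→City: bottleneck 2, flow now 2.
Augment Plant→b→c→City: bottleneck 2, flow now 4.
No augmenting path remains; maximum flow = 4.
Cut capacity 4 equals the max flow, so it is a minimum cut.

Yes — it is a minimum cut (capacity 4).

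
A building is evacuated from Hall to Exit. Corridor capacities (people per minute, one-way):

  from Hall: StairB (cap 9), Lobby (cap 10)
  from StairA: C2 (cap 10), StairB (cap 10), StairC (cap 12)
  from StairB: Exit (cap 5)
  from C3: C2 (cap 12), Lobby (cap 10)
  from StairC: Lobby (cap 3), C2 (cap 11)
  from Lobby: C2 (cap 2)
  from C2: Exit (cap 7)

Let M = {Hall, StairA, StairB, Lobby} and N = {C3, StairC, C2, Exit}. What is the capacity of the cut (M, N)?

29

Edges leaving {Hall, StairA, StairB, Lobby}: StairA→StairC (12), StairA→C2 (10), StairB→Exit (5), Lobby→C2 (2).
Cut capacity = 12 + 10 + 5 + 2 = 29.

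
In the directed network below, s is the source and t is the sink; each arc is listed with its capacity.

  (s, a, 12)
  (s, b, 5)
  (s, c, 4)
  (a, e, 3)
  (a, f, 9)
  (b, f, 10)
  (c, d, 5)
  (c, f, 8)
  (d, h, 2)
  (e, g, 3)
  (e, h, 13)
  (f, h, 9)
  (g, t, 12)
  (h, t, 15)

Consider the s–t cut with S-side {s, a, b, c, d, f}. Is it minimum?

Given cut capacity: 3 + 2 + 9 = 14.
Augment s→a→e→g→t: bottleneck 3, flow now 3.
Augment s→a→f→h→t: bottleneck 9, flow now 12.
Augment s→c→d→h→t: bottleneck 2, flow now 14.
No augmenting path remains; maximum flow = 14.
Cut capacity 14 equals the max flow, so it is a minimum cut.

Yes — it is a minimum cut (capacity 14).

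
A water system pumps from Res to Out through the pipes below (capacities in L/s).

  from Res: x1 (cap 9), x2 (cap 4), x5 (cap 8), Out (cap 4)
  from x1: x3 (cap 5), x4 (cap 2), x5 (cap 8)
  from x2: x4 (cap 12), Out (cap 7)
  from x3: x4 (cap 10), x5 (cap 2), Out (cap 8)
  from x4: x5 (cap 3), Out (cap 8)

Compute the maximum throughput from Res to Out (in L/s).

15

Augment Res→Out: bottleneck 4, flow now 4.
Augment Res→x2→Out: bottleneck 4, flow now 8.
Augment Res→x1→x3→Out: bottleneck 5, flow now 13.
Augment Res→x1→x4→Out: bottleneck 2, flow now 15.
No augmenting path remains; maximum flow = 15.
In the residual graph, reachable from Res: {Res, x1, x5}.
Min-cut edges: Res→x2 (4), Res→Out (4), x1→x3 (5), x1→x4 (2); capacity 4 + 4 + 5 + 2 = 15.
This cut is saturated, so no flow can exceed 15.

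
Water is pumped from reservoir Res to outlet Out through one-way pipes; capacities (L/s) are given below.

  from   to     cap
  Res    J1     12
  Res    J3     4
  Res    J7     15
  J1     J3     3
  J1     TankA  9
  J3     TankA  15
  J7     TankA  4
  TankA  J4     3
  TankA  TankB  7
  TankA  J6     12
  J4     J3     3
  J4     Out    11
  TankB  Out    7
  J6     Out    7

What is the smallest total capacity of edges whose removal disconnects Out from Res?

Augment Res→J1→TankA→J4→Out: bottleneck 3, flow now 3.
Augment Res→J1→TankA→TankB→Out: bottleneck 6, flow now 9.
Augment Res→J3→TankA→TankB→Out: bottleneck 1, flow now 10.
Augment Res→J3→TankA→J6→Out: bottleneck 3, flow now 13.
Augment Res→J7→TankA→J6→Out: bottleneck 4, flow now 17.
No augmenting path remains; maximum flow = 17.
By max-flow min-cut, the minimum cut capacity equals the max flow.
In the residual graph, reachable from Res: {Res, J1, J3, J7, TankA, J6}.
Min-cut edges: TankA→J4 (3), TankA→TankB (7), J6→Out (7); capacity 3 + 7 + 7 = 17.

17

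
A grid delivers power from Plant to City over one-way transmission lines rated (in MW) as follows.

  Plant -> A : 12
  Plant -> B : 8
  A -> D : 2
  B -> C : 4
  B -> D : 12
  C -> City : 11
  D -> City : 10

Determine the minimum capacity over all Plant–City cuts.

Augment Plant→A→D→City: bottleneck 2, flow now 2.
Augment Plant→B→C→City: bottleneck 4, flow now 6.
Augment Plant→B→D→City: bottleneck 4, flow now 10.
No augmenting path remains; maximum flow = 10.
By max-flow min-cut, the minimum cut capacity equals the max flow.
In the residual graph, reachable from Plant: {Plant, A}.
Min-cut edges: Plant→B (8), A→D (2); capacity 8 + 2 = 10.

10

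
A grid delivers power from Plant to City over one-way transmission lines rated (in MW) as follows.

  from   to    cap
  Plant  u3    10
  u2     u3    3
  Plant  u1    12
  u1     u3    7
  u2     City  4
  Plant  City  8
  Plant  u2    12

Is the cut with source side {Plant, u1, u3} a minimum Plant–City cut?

No — its capacity is 20, but the minimum cut has capacity 12.

Given cut capacity: 12 + 8 = 20.
Augment Plant→City: bottleneck 8, flow now 8.
Augment Plant→u2→City: bottleneck 4, flow now 12.
No augmenting path remains; maximum flow = 12.
In the residual graph, reachable from Plant: {Plant, u1, u2, u3}.
Min-cut edges: Plant→City (8), u2→City (4); capacity 8 + 4 = 12.
Cut capacity 20 exceeds the max flow 12, so it is not minimum.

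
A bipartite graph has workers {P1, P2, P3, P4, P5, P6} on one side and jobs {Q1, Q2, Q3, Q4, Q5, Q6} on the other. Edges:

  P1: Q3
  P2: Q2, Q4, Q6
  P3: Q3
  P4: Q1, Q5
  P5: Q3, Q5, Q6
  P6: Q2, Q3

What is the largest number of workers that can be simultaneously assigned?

Unit-capacity flow: source→left, listed edges, right→sink; max matching = max flow.
Augmenting path P1→Q3 (+1); matched 1.
Augmenting path P2→Q2 (+1); matched 2.
Augmenting path P4→Q1 (+1); matched 3.
Augmenting path P5→Q5 (+1); matched 4.
Augmenting path P6→Q2→P2→Q4 (+1); matched 5.
No augmenting path remains; maximum matching = 5.
König certificate: {P2, P4, P5, P6, Q3} is a vertex cover of size 5 (every listed pair touches it), so no matching can be larger.

5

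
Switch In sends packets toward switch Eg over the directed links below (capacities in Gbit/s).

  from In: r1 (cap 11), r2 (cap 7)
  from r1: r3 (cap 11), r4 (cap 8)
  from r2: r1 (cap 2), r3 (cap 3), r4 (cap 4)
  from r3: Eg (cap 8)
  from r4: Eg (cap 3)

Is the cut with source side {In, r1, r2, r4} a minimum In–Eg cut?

No — its capacity is 17, but the minimum cut has capacity 11.

Given cut capacity: 11 + 3 + 3 = 17.
Augment In→r1→r3→Eg: bottleneck 8, flow now 8.
Augment In→r1→r4→Eg: bottleneck 3, flow now 11.
No augmenting path remains; maximum flow = 11.
In the residual graph, reachable from In: {In, r1, r2, r3, r4}.
Min-cut edges: r3→Eg (8), r4→Eg (3); capacity 8 + 3 = 11.
Cut capacity 17 exceeds the max flow 11, so it is not minimum.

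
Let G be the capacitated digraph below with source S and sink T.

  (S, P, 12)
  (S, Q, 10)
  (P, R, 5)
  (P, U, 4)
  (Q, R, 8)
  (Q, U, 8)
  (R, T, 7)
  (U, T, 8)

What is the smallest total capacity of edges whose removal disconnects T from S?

15

Augment S→P→R→T: bottleneck 5, flow now 5.
Augment S→P→U→T: bottleneck 4, flow now 9.
Augment S→Q→R→T: bottleneck 2, flow now 11.
Augment S→Q→U→T: bottleneck 4, flow now 15.
No augmenting path remains; maximum flow = 15.
By max-flow min-cut, the minimum cut capacity equals the max flow.
In the residual graph, reachable from S: {S, P, Q, R, U}.
Min-cut edges: R→T (7), U→T (8); capacity 7 + 8 = 15.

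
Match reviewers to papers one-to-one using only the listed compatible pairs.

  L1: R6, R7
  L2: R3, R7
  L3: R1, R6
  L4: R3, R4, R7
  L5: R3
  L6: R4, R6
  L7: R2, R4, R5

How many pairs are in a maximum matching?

Unit-capacity flow: source→left, listed edges, right→sink; max matching = max flow.
Augmenting path L1→R6 (+1); matched 1.
Augmenting path L2→R3 (+1); matched 2.
Augmenting path L3→R1 (+1); matched 3.
Augmenting path L4→R4 (+1); matched 4.
Augmenting path L7→R2 (+1); matched 5.
Augmenting path L5→R3→L2→R7 (+1); matched 6.
No augmenting path remains; maximum matching = 6.
König certificate: {L3, L7, R3, R4, R6, R7} is a vertex cover of size 6 (every listed pair touches it), so no matching can be larger.

6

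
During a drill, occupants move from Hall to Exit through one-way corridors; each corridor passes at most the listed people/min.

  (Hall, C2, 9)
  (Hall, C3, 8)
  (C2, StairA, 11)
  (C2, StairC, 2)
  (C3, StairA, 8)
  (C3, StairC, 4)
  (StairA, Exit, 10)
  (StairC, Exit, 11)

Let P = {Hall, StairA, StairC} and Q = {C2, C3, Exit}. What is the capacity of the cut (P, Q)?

Edges leaving {Hall, StairA, StairC}: Hall→C2 (9), Hall→C3 (8), StairA→Exit (10), StairC→Exit (11).
Cut capacity = 9 + 8 + 10 + 11 = 38.

38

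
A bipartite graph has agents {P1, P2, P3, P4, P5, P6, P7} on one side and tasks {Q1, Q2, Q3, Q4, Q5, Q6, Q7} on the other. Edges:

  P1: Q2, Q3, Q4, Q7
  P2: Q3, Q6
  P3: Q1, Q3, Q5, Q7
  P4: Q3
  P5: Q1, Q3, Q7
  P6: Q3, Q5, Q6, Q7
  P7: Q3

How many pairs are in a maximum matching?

Unit-capacity flow: source→left, listed edges, right→sink; max matching = max flow.
Augmenting path P1→Q2 (+1); matched 1.
Augmenting path P2→Q3 (+1); matched 2.
Augmenting path P3→Q1 (+1); matched 3.
Augmenting path P5→Q7 (+1); matched 4.
Augmenting path P6→Q5 (+1); matched 5.
Augmenting path P4→Q3→P2→Q6 (+1); matched 6.
No augmenting path remains; maximum matching = 6.
König certificate: {P1, P2, P3, P5, P6, Q3} is a vertex cover of size 6 (every listed pair touches it), so no matching can be larger.

6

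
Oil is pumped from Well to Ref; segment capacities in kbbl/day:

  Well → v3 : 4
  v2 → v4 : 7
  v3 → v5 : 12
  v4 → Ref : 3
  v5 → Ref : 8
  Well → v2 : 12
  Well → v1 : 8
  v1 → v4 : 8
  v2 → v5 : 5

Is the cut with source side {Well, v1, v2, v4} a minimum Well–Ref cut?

Given cut capacity: 4 + 5 + 3 = 12.
Augment Well→v1→v4→Ref: bottleneck 3, flow now 3.
Augment Well→v2→v5→Ref: bottleneck 5, flow now 8.
Augment Well→v3→v5→Ref: bottleneck 3, flow now 11.
No augmenting path remains; maximum flow = 11.
In the residual graph, reachable from Well: {Well, v1, v2, v3, v4, v5}.
Min-cut edges: v4→Ref (3), v5→Ref (8); capacity 3 + 8 = 11.
Cut capacity 12 exceeds the max flow 11, so it is not minimum.

No — its capacity is 12, but the minimum cut has capacity 11.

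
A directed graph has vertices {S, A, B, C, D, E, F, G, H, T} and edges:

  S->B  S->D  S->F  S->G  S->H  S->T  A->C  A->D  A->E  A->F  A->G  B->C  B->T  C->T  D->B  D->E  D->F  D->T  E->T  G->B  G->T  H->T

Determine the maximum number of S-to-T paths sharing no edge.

Assign every edge capacity 1; by Menger, the answer equals the max flow.
Path S→T (+1); total 1.
Path S→B→T (+1); total 2.
Path S→D→T (+1); total 3.
Path S→G→T (+1); total 4.
Path S→H→T (+1); total 5.
No residual S→T path; max flow = 5.
Certifying cut of size 5: {S→B, S→D, S→G, S→H, S→T}.

5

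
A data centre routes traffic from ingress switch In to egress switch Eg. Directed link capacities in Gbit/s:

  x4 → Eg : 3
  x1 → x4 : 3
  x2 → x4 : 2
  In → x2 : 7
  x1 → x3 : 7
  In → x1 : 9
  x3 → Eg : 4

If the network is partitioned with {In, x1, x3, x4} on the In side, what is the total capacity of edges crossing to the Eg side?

14

Edges leaving {In, x1, x3, x4}: In→x2 (7), x3→Eg (4), x4→Eg (3).
Cut capacity = 7 + 4 + 3 = 14.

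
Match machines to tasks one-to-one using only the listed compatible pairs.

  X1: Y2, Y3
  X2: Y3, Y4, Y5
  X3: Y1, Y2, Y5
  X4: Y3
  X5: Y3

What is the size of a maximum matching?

4

Unit-capacity flow: source→left, listed edges, right→sink; max matching = max flow.
Augmenting path X1→Y2 (+1); matched 1.
Augmenting path X2→Y3 (+1); matched 2.
Augmenting path X3→Y1 (+1); matched 3.
Augmenting path X4→Y3→X2→Y4 (+1); matched 4.
No augmenting path remains; maximum matching = 4.
König certificate: {X1, X2, X3, Y3} is a vertex cover of size 4 (every listed pair touches it), so no matching can be larger.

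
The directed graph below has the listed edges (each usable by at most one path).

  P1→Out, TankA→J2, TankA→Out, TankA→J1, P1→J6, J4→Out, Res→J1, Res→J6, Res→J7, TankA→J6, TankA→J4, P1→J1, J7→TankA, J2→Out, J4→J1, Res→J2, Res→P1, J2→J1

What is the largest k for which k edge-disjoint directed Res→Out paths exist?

3

Assign every edge capacity 1; by Menger, the answer equals the max flow.
Path Res→P1→Out (+1); total 1.
Path Res→J2→Out (+1); total 2.
Path Res→J7→TankA→Out (+1); total 3.
No residual Res→Out path; max flow = 3.
Certifying cut of size 3: {Res→J2, Res→J7, Res→P1}.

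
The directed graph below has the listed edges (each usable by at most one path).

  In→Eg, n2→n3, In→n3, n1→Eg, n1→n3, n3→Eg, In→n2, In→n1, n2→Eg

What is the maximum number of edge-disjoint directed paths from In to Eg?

4

Assign every edge capacity 1; by Menger, the answer equals the max flow.
Path In→Eg (+1); total 1.
Path In→n1→Eg (+1); total 2.
Path In→n2→Eg (+1); total 3.
Path In→n3→Eg (+1); total 4.
No residual In→Eg path; max flow = 4.
Certifying cut of size 4: {In→Eg, In→n1, In→n2, In→n3}.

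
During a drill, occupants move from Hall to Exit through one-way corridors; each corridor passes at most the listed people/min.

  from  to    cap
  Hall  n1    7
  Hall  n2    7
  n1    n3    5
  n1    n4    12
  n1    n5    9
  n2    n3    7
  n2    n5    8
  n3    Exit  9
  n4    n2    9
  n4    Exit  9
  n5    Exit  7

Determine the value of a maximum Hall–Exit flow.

Augment Hall→n1→n3→Exit: bottleneck 5, flow now 5.
Augment Hall→n1→n4→Exit: bottleneck 2, flow now 7.
Augment Hall→n2→n3→Exit: bottleneck 4, flow now 11.
Augment Hall→n2→n5→Exit: bottleneck 3, flow now 14.
No augmenting path remains; maximum flow = 14.
In the residual graph, reachable from Hall: {Hall}.
Min-cut edges: Hall→n1 (7), Hall→n2 (7); capacity 7 + 7 = 14.
This cut is saturated, so no flow can exceed 14.

14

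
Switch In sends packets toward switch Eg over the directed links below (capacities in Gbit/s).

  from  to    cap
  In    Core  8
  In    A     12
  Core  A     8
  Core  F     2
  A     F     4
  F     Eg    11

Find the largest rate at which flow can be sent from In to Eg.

6

Augment In→Core→F→Eg: bottleneck 2, flow now 2.
Augment In→A→F→Eg: bottleneck 4, flow now 6.
No augmenting path remains; maximum flow = 6.
In the residual graph, reachable from In: {In, Core, A}.
Min-cut edges: Core→F (2), A→F (4); capacity 2 + 4 = 6.
This cut is saturated, so no flow can exceed 6.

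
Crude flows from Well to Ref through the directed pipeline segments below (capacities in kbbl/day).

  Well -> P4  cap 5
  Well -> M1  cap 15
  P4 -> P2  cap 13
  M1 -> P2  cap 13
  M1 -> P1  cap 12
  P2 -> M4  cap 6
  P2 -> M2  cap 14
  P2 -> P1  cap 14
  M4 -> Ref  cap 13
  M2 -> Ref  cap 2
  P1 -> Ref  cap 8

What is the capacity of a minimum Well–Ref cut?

Augment Well→M1→P1→Ref: bottleneck 8, flow now 8.
Augment Well→P4→P2→M4→Ref: bottleneck 5, flow now 13.
Augment Well→M1→P2→M4→Ref: bottleneck 1, flow now 14.
Augment Well→M1→P2→M2→Ref: bottleneck 2, flow now 16.
No augmenting path remains; maximum flow = 16.
By max-flow min-cut, the minimum cut capacity equals the max flow.
In the residual graph, reachable from Well: {Well, P4, M1, P2, M2, P1}.
Min-cut edges: P2→M4 (6), M2→Ref (2), P1→Ref (8); capacity 6 + 2 + 8 = 16.

16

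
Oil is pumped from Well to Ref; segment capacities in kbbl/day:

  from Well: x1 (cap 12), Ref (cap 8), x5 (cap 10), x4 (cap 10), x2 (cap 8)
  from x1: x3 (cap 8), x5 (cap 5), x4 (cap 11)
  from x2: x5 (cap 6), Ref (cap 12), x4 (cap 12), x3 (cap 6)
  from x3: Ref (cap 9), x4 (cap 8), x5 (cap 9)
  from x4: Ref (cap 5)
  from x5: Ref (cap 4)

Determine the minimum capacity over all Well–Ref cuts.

33

Augment Well→Ref: bottleneck 8, flow now 8.
Augment Well→x2→Ref: bottleneck 8, flow now 16.
Augment Well→x4→Ref: bottleneck 5, flow now 21.
Augment Well→x5→Ref: bottleneck 4, flow now 25.
Augment Well→x1→x3→Ref: bottleneck 8, flow now 33.
No augmenting path remains; maximum flow = 33.
By max-flow min-cut, the minimum cut capacity equals the max flow.
In the residual graph, reachable from Well: {Well, x1, x4, x5}.
Min-cut edges: Well→x2 (8), Well→Ref (8), x1→x3 (8), x4→Ref (5), x5→Ref (4); capacity 8 + 8 + 8 + 5 + 4 = 33.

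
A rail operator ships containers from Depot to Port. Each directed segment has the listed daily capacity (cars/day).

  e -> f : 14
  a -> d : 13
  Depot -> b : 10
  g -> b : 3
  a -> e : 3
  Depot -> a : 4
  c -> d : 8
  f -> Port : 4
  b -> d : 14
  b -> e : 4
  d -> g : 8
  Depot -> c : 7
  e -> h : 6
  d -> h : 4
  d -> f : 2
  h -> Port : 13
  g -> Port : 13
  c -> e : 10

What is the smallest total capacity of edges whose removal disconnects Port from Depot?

21

Augment Depot→a→d→f→Port: bottleneck 2, flow now 2.
Augment Depot→a→d→g→Port: bottleneck 2, flow now 4.
Augment Depot→b→d→g→Port: bottleneck 6, flow now 10.
Augment Depot→b→d→h→Port: bottleneck 4, flow now 14.
Augment Depot→c→e→f→Port: bottleneck 2, flow now 16.
Augment Depot→c→e→h→Port: bottleneck 5, flow now 21.
No augmenting path remains; maximum flow = 21.
By max-flow min-cut, the minimum cut capacity equals the max flow.
In the residual graph, reachable from Depot: {Depot}.
Min-cut edges: Depot→a (4), Depot→b (10), Depot→c (7); capacity 4 + 10 + 7 = 21.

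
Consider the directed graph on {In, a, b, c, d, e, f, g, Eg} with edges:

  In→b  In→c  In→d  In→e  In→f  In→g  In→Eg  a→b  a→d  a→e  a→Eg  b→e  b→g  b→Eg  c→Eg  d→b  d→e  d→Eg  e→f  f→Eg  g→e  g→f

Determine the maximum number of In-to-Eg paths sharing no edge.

5

Assign every edge capacity 1; by Menger, the answer equals the max flow.
Path In→Eg (+1); total 1.
Path In→b→Eg (+1); total 2.
Path In→c→Eg (+1); total 3.
Path In→d→Eg (+1); total 4.
Path In→f→Eg (+1); total 5.
No residual In→Eg path; max flow = 5.
Certifying cut of size 5: {In→Eg, In→b, In→c, In→d, f→Eg}.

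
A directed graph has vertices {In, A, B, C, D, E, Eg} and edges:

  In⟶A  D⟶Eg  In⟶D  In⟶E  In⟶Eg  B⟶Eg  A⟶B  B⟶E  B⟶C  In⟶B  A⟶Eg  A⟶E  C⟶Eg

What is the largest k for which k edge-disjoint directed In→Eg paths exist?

Assign every edge capacity 1; by Menger, the answer equals the max flow.
Path In→Eg (+1); total 1.
Path In→A→Eg (+1); total 2.
Path In→B→Eg (+1); total 3.
Path In→D→Eg (+1); total 4.
No residual In→Eg path; max flow = 4.
Certifying cut of size 4: {In→A, In→B, In→D, In→Eg}.

4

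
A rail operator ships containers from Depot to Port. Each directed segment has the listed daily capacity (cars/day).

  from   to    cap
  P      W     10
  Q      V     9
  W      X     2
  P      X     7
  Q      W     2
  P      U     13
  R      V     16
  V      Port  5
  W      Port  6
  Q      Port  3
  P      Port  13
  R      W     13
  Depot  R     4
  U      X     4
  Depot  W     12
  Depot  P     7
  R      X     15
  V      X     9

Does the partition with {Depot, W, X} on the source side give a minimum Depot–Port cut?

Given cut capacity: 7 + 4 + 6 = 17.
Augment Depot→P→Port: bottleneck 7, flow now 7.
Augment Depot→W→Port: bottleneck 6, flow now 13.
Augment Depot→R→V→Port: bottleneck 4, flow now 17.
No augmenting path remains; maximum flow = 17.
Cut capacity 17 equals the max flow, so it is a minimum cut.

Yes — it is a minimum cut (capacity 17).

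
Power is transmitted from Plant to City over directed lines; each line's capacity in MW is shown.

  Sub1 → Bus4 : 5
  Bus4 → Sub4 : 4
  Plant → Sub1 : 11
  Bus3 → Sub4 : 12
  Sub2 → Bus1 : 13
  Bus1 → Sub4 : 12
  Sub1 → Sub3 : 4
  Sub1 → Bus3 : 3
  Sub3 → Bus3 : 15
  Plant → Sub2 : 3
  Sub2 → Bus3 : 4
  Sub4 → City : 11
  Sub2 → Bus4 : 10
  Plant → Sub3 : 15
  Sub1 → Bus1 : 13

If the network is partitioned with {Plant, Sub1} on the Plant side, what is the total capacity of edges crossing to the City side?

43

Edges leaving {Plant, Sub1}: Plant→Sub3 (15), Plant→Sub2 (3), Sub1→Sub3 (4), Sub1→Bus1 (13), Sub1→Bus3 (3), Sub1→Bus4 (5).
Cut capacity = 15 + 3 + 4 + 13 + 3 + 5 = 43.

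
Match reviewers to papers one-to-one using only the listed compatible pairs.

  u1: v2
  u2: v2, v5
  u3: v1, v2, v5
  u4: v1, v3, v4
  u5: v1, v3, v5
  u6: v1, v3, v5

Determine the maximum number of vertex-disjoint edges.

5

Unit-capacity flow: source→left, listed edges, right→sink; max matching = max flow.
Augmenting path u1→v2 (+1); matched 1.
Augmenting path u2→v5 (+1); matched 2.
Augmenting path u3→v1 (+1); matched 3.
Augmenting path u4→v3 (+1); matched 4.
Augmenting path u5→v3→u4→v4 (+1); matched 5.
No augmenting path remains; maximum matching = 5.
König certificate: {u4, v1, v2, v3, v5} is a vertex cover of size 5 (every listed pair touches it), so no matching can be larger.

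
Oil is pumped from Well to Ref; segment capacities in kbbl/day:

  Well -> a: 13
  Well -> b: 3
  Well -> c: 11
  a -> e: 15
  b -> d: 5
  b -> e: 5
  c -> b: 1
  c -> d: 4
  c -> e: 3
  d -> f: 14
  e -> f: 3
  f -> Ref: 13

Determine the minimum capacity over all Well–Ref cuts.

Augment Well→a→e→f→Ref: bottleneck 3, flow now 3.
Augment Well→b→d→f→Ref: bottleneck 3, flow now 6.
Augment Well→c→d→f→Ref: bottleneck 4, flow now 10.
Augment Well→c→b→d→f→Ref: bottleneck 1, flow now 11.
No augmenting path remains; maximum flow = 11.
By max-flow min-cut, the minimum cut capacity equals the max flow.
In the residual graph, reachable from Well: {Well, a, c, e}.
Min-cut edges: Well→b (3), c→b (1), c→d (4), e→f (3); capacity 3 + 1 + 4 + 3 = 11.

11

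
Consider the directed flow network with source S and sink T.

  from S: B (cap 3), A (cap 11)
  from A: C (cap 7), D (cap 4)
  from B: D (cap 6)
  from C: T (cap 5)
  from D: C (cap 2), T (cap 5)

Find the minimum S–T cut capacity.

Augment S→A→C→T: bottleneck 5, flow now 5.
Augment S→A→D→T: bottleneck 4, flow now 9.
Augment S→B→D→T: bottleneck 1, flow now 10.
No augmenting path remains; maximum flow = 10.
By max-flow min-cut, the minimum cut capacity equals the max flow.
In the residual graph, reachable from S: {S, A, B, C, D}.
Min-cut edges: C→T (5), D→T (5); capacity 5 + 5 = 10.

10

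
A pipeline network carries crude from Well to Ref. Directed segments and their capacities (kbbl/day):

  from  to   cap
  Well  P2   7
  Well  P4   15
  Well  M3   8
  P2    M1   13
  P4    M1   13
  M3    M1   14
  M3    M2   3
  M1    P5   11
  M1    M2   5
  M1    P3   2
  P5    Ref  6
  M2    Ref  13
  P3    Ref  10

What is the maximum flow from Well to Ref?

16

Augment Well→M3→M2→Ref: bottleneck 3, flow now 3.
Augment Well→P2→M1→P5→Ref: bottleneck 6, flow now 9.
Augment Well→P2→M1→M2→Ref: bottleneck 1, flow now 10.
Augment Well→P4→M1→M2→Ref: bottleneck 4, flow now 14.
Augment Well→P4→M1→P3→Ref: bottleneck 2, flow now 16.
No augmenting path remains; maximum flow = 16.
In the residual graph, reachable from Well: {Well, P2, P4, M3, M1, P5}.
Min-cut edges: M3→M2 (3), M1→M2 (5), M1→P3 (2), P5→Ref (6); capacity 3 + 5 + 2 + 6 = 16.
This cut is saturated, so no flow can exceed 16.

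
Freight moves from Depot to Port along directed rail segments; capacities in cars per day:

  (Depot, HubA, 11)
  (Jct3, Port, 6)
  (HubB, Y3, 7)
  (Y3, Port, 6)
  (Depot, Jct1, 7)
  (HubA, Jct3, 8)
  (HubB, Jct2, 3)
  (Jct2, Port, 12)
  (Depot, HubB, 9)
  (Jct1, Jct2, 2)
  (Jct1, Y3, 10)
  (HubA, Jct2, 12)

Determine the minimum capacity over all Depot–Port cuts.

22

Augment Depot→Jct1→Y3→Port: bottleneck 6, flow now 6.
Augment Depot→Jct1→Jct2→Port: bottleneck 1, flow now 7.
Augment Depot→HubA→Jct3→Port: bottleneck 6, flow now 13.
Augment Depot→HubA→Jct2→Port: bottleneck 5, flow now 18.
Augment Depot→HubB→Jct2→Port: bottleneck 3, flow now 21.
Augment Depot→HubB→Y3→Jct1→Jct2→Port: bottleneck 1, flow now 22. (uses reverse residual edge)
No augmenting path remains; maximum flow = 22.
By max-flow min-cut, the minimum cut capacity equals the max flow.
In the residual graph, reachable from Depot: {Depot, Jct1, HubB, Y3}.
Min-cut edges: Depot→HubA (11), Jct1→Jct2 (2), HubB→Jct2 (3), Y3→Port (6); capacity 11 + 2 + 3 + 6 = 22.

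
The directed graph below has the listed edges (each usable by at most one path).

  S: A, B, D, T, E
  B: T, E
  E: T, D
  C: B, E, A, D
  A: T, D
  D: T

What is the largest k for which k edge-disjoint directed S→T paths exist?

Assign every edge capacity 1; by Menger, the answer equals the max flow.
Path S→T (+1); total 1.
Path S→A→T (+1); total 2.
Path S→B→T (+1); total 3.
Path S→D→T (+1); total 4.
Path S→E→T (+1); total 5.
No residual S→T path; max flow = 5.
Certifying cut of size 5: {S→A, S→B, S→D, S→E, S→T}.

5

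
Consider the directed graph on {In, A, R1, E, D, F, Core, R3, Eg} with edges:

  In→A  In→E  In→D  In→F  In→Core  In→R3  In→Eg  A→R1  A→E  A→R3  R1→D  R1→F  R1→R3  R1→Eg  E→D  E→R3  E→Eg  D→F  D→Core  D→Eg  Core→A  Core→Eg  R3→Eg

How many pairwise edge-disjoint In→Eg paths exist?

6

Assign every edge capacity 1; by Menger, the answer equals the max flow.
Path In→Eg (+1); total 1.
Path In→E→Eg (+1); total 2.
Path In→D→Eg (+1); total 3.
Path In→Core→Eg (+1); total 4.
Path In→R3→Eg (+1); total 5.
Path In→A→R1→Eg (+1); total 6.
No residual In→Eg path; max flow = 6.
Certifying cut of size 6: {In→A, In→Core, In→D, In→E, In→Eg, In→R3}.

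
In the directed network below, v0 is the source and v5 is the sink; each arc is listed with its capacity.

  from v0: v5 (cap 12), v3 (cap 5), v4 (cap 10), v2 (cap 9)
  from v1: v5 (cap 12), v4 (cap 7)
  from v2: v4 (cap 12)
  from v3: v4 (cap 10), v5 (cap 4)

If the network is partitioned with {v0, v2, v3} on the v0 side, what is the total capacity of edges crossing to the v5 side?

48

Edges leaving {v0, v2, v3}: v0→v4 (10), v0→v5 (12), v2→v4 (12), v3→v4 (10), v3→v5 (4).
Cut capacity = 10 + 12 + 12 + 10 + 4 = 48.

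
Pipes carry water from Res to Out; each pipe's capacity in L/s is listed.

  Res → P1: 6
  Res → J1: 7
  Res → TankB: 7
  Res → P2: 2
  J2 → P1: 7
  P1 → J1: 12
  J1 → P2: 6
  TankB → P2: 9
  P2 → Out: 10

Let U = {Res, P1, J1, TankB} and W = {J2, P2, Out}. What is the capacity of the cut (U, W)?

17

Edges leaving {Res, P1, J1, TankB}: Res→P2 (2), J1→P2 (6), TankB→P2 (9).
Cut capacity = 2 + 6 + 9 = 17.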